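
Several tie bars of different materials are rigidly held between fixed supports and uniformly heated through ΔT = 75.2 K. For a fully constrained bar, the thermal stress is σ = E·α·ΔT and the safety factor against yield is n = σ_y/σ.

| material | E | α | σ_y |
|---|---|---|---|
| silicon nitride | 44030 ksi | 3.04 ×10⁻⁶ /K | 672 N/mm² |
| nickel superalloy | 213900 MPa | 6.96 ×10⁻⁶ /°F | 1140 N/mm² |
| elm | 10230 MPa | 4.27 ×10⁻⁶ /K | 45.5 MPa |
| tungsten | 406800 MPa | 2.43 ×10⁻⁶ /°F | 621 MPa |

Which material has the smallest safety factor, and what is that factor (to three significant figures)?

In consistent units (E in GPa, α in ×10⁻⁶/K, σ_y in MPa):
  silicon nitride: E = 303.6, α = 3.04, σ_y = 672.0 → σ = 69.4 MPa, n = 9.68
  nickel superalloy: E = 213.9, α = 12.5, σ_y = 1140 → σ = 202 MPa, n = 5.66
  elm: E = 10.23, α = 4.27, σ_y = 45.50 → σ = 3.28 MPa, n = 13.9
  tungsten: E = 406.8, α = 4.37, σ_y = 621.0 → σ = 134 MPa, n = 4.64
The minimum is tungsten at n = 4.64.

tungsten, n = 4.64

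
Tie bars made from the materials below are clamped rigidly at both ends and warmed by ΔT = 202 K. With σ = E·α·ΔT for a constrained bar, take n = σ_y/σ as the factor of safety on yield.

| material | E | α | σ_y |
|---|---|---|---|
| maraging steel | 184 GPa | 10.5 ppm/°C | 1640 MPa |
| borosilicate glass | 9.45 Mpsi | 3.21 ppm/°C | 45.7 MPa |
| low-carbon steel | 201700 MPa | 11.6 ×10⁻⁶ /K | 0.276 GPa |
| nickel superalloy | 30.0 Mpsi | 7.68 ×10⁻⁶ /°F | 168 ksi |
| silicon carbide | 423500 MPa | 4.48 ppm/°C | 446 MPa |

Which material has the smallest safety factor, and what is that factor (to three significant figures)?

low-carbon steel, n = 0.584

With everything in SI (GPa, ×10⁻⁶/K, MPa):
  maraging steel: E = 184.0, α = 10.5, σ_y = 1640 → σ = 390 MPa, n = 4.20
  borosilicate glass: E = 65.16, α = 3.21, σ_y = 45.70 → σ = 42.2 MPa, n = 1.08
  low-carbon steel: E = 201.7, α = 11.6, σ_y = 276.0 → σ = 473 MPa, n = 0.584
  nickel superalloy: E = 206.8, α = 13.8, σ_y = 1158 → σ = 578 MPa, n = 2.01
  silicon carbide: E = 423.5, α = 4.48, σ_y = 446.0 → σ = 383 MPa, n = 1.16
Low-carbon steel has the lowest safety factor, n = 0.584.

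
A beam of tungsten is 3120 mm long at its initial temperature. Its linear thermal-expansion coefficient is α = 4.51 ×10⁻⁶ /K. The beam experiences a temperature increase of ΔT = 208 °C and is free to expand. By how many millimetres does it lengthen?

ΔL = α·L₀·ΔT = 4.51×10⁻⁶ × 3120 mm × 208.0 K = 2.93 mm.

2.93 mm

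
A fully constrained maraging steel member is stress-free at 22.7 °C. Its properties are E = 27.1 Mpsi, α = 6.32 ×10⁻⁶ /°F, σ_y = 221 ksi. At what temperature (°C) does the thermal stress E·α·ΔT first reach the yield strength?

E = 27.1 Mpsi = 186.8 GPa.
α = 6.32×10⁻⁶/°F × 9/5 = 11.4×10⁻⁶/K.
σ_y = 221 ksi = 1524 MPa.
E·α·ΔT = 1524 MPa ⇒ ΔT = 1524 / (186.8×10³ × 11.4×10⁻⁶) = 716.9 K.
T = 22.7 + 716.9 = 739.6 °C.

740 °C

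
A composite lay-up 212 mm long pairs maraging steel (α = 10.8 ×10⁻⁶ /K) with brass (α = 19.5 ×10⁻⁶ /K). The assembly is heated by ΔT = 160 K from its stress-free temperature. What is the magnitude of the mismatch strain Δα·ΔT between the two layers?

1.39×10⁻³

Δα = |10.8 − 19.5|×10⁻⁶/K = 8.70×10⁻⁶/K.
Mismatch strain = Δα·ΔT = 8.70×10⁻⁶ × 160.0 = 1.39×10⁻³.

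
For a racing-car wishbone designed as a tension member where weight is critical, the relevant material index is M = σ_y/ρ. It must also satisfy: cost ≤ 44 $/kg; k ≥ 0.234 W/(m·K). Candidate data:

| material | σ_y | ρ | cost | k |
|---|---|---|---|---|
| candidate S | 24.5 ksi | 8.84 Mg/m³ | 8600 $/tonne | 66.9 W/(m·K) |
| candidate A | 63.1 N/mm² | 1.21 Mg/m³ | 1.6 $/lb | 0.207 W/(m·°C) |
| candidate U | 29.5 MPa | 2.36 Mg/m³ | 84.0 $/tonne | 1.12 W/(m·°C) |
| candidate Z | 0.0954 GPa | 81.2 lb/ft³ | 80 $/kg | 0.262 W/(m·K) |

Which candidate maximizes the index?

Screen on constraints: cost ≤ 44 $/kg; k ≥ 0.234 W/(m·K). Survivors: candidate S, candidate U.
Convert each candidate to consistent units, then evaluate M:
  candidate S: σ_y = 168.9 MPa, ρ = 8840 kg/m³
  candidate U: σ_y = 29.50 MPa, ρ = 2360 kg/m³
  candidate S: M = 19.1 kN·m/kg
  candidate U: M = 12.5 kN·m/kg
Candidate S has the largest M.

candidate S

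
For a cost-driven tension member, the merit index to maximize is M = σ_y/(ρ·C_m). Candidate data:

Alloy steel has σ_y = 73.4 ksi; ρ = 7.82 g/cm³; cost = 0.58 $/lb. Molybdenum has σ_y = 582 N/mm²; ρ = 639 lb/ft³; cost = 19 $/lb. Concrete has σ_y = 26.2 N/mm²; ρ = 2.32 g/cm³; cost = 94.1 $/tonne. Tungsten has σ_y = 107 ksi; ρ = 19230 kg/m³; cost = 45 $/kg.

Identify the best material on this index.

concrete

Normalizing units and computing the index:
  alloy steel: σ_y = 506.1 MPa, ρ = 7820 kg/m³, cost = 1.279 $/kg
  molybdenum: σ_y = 582.0 MPa, ρ = 10240 kg/m³, cost = 41.89 $/kg
  concrete: σ_y = 26.20 MPa, ρ = 2320 kg/m³, cost = 0.09410 $/kg
  tungsten: σ_y = 737.7 MPa, ρ = 19230 kg/m³, cost = 45.00 $/kg
  concrete: M = 120 kN·m per $
  alloy steel: M = 50.6 kN·m per $
  molybdenum: M = 1.36 kN·m per $
  tungsten: M = 0.853 kN·m per $
The maximum is for concrete.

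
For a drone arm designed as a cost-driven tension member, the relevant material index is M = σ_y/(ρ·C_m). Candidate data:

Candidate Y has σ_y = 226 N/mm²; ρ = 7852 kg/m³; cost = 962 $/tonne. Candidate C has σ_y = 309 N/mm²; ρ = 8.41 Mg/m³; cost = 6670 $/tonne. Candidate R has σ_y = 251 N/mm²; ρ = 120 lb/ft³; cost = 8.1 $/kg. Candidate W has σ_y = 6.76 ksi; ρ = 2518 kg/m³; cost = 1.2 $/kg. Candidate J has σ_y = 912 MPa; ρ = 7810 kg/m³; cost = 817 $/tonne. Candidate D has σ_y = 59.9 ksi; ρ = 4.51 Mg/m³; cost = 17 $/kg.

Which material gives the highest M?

In SI units:
  candidate Y: σ_y = 226.0 MPa, ρ = 7852 kg/m³, cost = 0.9620 $/kg
  candidate C: σ_y = 309.0 MPa, ρ = 8410 kg/m³, cost = 6.670 $/kg
  candidate R: σ_y = 251.0 MPa, ρ = 1922 kg/m³, cost = 8.100 $/kg
  candidate W: σ_y = 46.61 MPa, ρ = 2518 kg/m³, cost = 1.200 $/kg
  candidate J: σ_y = 912.0 MPa, ρ = 7810 kg/m³, cost = 0.8170 $/kg
  candidate D: σ_y = 413.0 MPa, ρ = 4510 kg/m³, cost = 17.00 $/kg
  candidate J: M = 143 kN·m per $
  candidate Y: M = 29.9 kN·m per $
  candidate R: M = 16.1 kN·m per $
  candidate W: M = 15.4 kN·m per $
  candidate C: M = 5.51 kN·m per $
  candidate D: M = 5.39 kN·m per $
Candidate J has the largest M.

candidate J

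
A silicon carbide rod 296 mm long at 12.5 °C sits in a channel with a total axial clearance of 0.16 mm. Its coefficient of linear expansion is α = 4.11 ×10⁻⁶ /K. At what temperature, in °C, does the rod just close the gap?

α·L₀·ΔT = 0.16 mm ⇒ ΔT = 0.16 / (4.11×10⁻⁶ × 296.0) = 131.5 K.
T = 12.5 + 131.5 = 144.0 °C.

144 °C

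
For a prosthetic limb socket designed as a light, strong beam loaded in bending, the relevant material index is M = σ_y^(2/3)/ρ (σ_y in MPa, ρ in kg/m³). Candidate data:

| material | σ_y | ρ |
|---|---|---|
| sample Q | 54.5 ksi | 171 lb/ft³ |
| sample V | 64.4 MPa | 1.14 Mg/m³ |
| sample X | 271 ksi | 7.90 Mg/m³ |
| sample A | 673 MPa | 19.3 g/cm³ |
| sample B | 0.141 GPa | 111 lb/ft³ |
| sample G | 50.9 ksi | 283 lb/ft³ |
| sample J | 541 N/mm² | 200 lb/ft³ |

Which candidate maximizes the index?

After converting to SI:
  sample Q: σ_y = 375.8 MPa, ρ = 2739 kg/m³
  sample V: σ_y = 64.40 MPa, ρ = 1140 kg/m³
  sample X: σ_y = 1868 MPa, ρ = 7900 kg/m³
  sample A: σ_y = 673.0 MPa, ρ = 19300 kg/m³
  sample B: σ_y = 141.0 MPa, ρ = 1778 kg/m³
  sample G: σ_y = 350.9 MPa, ρ = 4533 kg/m³
  sample J: σ_y = 541.0 MPa, ρ = 3204 kg/m³
  sample J: M = 20.7×10⁻³
  sample X: M = 19.2×10⁻³
  sample Q: M = 19.0×10⁻³
  sample B: M = 15.2×10⁻³
  sample V: M = 14.1×10⁻³
  sample G: M = 11.0×10⁻³
  sample A: M = 3.98×10⁻³
Sample J has the largest M.

sample J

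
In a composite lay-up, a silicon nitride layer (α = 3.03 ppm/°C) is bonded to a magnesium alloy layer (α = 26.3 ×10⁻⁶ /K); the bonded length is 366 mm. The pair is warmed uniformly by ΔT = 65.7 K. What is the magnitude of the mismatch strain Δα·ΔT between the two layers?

Δα = |3.03 − 26.3|×10⁻⁶/K = 23.3×10⁻⁶/K.
Mismatch strain = Δα·ΔT = 23.3×10⁻⁶ × 65.7 = 1.53×10⁻³.

1.53×10⁻³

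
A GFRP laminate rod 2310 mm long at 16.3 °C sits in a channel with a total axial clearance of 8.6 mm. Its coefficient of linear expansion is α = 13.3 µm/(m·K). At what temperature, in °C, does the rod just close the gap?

296 °C

α·L₀·ΔT = 8.6 mm ⇒ ΔT = 8.6 / (13.3×10⁻⁶ × 2310.0) = 279.9 K.
T = 16.3 + 279.9 = 296.2 °C.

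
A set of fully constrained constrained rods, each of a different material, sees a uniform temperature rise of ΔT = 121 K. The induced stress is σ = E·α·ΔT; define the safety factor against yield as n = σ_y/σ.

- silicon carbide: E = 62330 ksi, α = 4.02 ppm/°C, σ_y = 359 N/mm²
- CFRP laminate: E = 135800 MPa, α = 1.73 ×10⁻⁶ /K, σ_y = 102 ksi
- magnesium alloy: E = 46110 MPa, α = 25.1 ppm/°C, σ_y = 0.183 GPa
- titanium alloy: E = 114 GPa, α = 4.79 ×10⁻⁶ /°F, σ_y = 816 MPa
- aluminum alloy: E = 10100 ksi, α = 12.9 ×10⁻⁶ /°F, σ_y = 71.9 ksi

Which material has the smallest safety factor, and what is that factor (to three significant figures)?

With everything in SI (GPa, ×10⁻⁶/K, MPa):
  silicon carbide: E = 429.8, α = 4.02, σ_y = 359.0 → σ = 209 MPa, n = 1.72
  CFRP laminate: E = 135.8, α = 1.73, σ_y = 703.3 → σ = 28.4 MPa, n = 24.7
  magnesium alloy: E = 46.11, α = 25.1, σ_y = 183.0 → σ = 140 MPa, n = 1.31
  titanium alloy: E = 114.0, α = 8.62, σ_y = 816.0 → σ = 119 MPa, n = 6.86
  aluminum alloy: E = 69.64, α = 23.2, σ_y = 495.7 → σ = 196 MPa, n = 2.53
Magnesium alloy has the lowest safety factor, n = 1.31.

magnesium alloy, n = 1.31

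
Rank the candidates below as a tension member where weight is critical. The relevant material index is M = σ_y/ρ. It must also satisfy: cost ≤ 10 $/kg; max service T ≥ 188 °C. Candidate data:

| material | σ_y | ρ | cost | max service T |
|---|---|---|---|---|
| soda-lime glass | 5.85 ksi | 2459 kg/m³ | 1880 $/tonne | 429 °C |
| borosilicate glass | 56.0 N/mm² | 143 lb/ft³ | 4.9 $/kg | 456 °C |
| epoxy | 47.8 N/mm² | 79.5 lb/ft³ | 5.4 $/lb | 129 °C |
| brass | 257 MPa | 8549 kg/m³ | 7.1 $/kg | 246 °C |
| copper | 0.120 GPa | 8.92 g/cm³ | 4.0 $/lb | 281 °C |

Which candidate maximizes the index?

Screen on constraints: cost ≤ 10 $/kg; max service T ≥ 188 °C. Survivors: soda-lime glass, borosilicate glass, brass, copper.
After converting to SI:
  soda-lime glass: σ_y = 40.33 MPa, ρ = 2459 kg/m³
  borosilicate glass: σ_y = 56.00 MPa, ρ = 2291 kg/m³
  brass: σ_y = 257.0 MPa, ρ = 8549 kg/m³
  copper: σ_y = 120.0 MPa, ρ = 8920 kg/m³
  brass: M = 30.1 kN·m/kg
  borosilicate glass: M = 24.4 kN·m/kg
  soda-lime glass: M = 16.4 kN·m/kg
  copper: M = 13.5 kN·m/kg
Highest index: brass.

brass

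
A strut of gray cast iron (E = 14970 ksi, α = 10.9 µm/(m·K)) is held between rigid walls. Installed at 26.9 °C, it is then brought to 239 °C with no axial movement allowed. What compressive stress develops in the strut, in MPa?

E = 14970 ksi = 103.2 GPa.
ΔT = 212.1 K. Constrained thermal stress σ = E·α·ΔT = 103.2×10³ MPa × 10.9×10⁻⁶ × 212.1 = 239 MPa (compressive).

239 MPa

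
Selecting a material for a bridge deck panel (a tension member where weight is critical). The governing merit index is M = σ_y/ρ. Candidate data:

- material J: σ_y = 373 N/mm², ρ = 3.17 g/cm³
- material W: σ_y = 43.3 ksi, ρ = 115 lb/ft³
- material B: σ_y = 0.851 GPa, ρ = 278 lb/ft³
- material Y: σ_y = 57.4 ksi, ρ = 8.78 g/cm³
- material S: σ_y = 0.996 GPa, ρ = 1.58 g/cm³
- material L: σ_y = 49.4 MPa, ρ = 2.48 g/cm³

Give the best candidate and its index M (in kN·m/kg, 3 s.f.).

Normalizing units and computing the index:
  material J: σ_y = 373.0 MPa, ρ = 3170 kg/m³
  material W: σ_y = 298.5 MPa, ρ = 1842 kg/m³
  material B: σ_y = 851.0 MPa, ρ = 4453 kg/m³
  material Y: σ_y = 395.8 MPa, ρ = 8780 kg/m³
  material S: σ_y = 996.0 MPa, ρ = 1580 kg/m³
  material L: σ_y = 49.40 MPa, ρ = 2480 kg/m³
  material S: M = 630 kN·m/kg
  material B: M = 191 kN·m/kg
  material W: M = 162 kN·m/kg
  material J: M = 118 kN·m/kg
  material Y: M = 45.1 kN·m/kg
  material L: M = 19.9 kN·m/kg
The maximum is for material S.

material S, M = 630 kN·m/kg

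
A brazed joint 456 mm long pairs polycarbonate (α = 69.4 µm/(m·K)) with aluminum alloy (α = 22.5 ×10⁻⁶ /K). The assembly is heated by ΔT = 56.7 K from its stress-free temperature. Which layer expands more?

α(polycarbonate) = 69.4×10⁻⁶/K vs α(aluminum alloy) = 22.5×10⁻⁶/K.
Higher α expands more for the same ΔT: polycarbonate.

polycarbonate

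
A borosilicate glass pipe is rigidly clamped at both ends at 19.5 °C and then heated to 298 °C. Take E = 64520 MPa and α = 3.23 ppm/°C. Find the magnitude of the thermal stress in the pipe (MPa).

E = 64520 MPa = 64.52 GPa.
ΔT = 278.5 K. Constrained thermal stress σ = E·α·ΔT = 64.52×10³ MPa × 3.23×10⁻⁶ × 278.5 = 58.0 MPa (compressive).

58.0 MPa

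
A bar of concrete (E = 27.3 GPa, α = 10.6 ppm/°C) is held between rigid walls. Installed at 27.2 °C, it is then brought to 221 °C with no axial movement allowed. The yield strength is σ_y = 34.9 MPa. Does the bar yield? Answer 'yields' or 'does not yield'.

yields

ΔT = 193.8 K. Constrained thermal stress σ = E·α·ΔT = 27.30×10³ MPa × 10.6×10⁻⁶ × 193.8 = 56.1 MPa (compressive).
Compare to σ_y = 34.9 MPa: σ ≥ σ_y, so it yields.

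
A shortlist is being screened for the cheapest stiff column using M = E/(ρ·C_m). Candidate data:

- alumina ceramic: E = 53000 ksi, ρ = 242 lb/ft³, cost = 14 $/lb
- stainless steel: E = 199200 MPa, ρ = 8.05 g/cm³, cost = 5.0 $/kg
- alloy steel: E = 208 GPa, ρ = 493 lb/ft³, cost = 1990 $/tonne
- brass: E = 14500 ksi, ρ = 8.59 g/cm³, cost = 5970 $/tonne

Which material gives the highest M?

In SI units:
  alumina ceramic: E = 365.4 GPa, ρ = 3876 kg/m³, cost = 30.86 $/kg
  stainless steel: E = 199.2 GPa, ρ = 8050 kg/m³, cost = 5.000 $/kg
  alloy steel: E = 208.0 GPa, ρ = 7897 kg/m³, cost = 1.990 $/kg
  brass: E = 99.97 GPa, ρ = 8590 kg/m³, cost = 5.970 $/kg
  alloy steel: M = 13.2 MN·m per $
  stainless steel: M = 4.95 MN·m per $
  alumina ceramic: M = 3.05 MN·m per $
  brass: M = 1.95 MN·m per $
The maximum is for alloy steel.

alloy steel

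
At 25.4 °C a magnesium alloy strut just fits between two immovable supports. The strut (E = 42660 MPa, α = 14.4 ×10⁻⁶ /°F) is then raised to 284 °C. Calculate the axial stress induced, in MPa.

286 MPa

E = 42660 MPa = 42.66 GPa.
α = 14.4×10⁻⁶/°F × 9/5 = 25.9×10⁻⁶/K.
ΔT = 258.6 K. Constrained thermal stress σ = E·α·ΔT = 42.66×10³ MPa × 25.9×10⁻⁶ × 258.6 = 286 MPa (compressive).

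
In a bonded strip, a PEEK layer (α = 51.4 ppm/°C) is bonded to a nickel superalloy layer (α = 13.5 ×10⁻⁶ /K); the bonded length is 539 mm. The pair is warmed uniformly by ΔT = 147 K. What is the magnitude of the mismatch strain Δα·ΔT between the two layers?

5.57×10⁻³

Δα = |51.4 − 13.5|×10⁻⁶/K = 37.9×10⁻⁶/K.
Mismatch strain = Δα·ΔT = 37.9×10⁻⁶ × 147.0 = 5.57×10⁻³.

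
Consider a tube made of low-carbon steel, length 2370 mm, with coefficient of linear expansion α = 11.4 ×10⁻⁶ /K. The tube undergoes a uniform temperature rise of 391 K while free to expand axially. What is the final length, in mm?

2380.6 mm

ΔL = α·L₀·ΔT = 11.4×10⁻⁶ × 2370 mm × 391.0 K = 10.6 mm.
L = L₀ + ΔL = 2370 + 10.6 = 2380.6 mm.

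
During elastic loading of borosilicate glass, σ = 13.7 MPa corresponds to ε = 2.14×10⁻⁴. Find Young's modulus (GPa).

64.0 GPa

E = σ/ε = 13.7 MPa / 2.14×10⁻⁴ = 64020 MPa = 64.0 GPa.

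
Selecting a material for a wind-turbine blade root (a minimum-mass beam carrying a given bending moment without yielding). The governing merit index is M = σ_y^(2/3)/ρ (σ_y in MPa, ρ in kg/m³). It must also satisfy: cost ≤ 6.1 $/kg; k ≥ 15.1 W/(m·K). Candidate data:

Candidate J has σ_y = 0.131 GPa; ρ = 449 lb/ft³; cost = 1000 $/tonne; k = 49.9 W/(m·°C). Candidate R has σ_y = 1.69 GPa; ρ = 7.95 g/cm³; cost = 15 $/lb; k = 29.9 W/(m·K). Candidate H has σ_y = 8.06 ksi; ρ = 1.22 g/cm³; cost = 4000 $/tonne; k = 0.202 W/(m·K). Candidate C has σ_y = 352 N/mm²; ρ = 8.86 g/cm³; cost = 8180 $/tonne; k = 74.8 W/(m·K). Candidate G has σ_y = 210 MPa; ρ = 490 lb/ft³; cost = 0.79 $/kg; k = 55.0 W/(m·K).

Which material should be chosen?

Screen on constraints: cost ≤ 6.1 $/kg; k ≥ 15.1 W/(m·K). Survivors: candidate J, candidate G.
Normalizing units and computing the index:
  candidate J: σ_y = 131.0 MPa, ρ = 7192 kg/m³
  candidate G: σ_y = 210.0 MPa, ρ = 7849 kg/m³
  candidate G: M = 4.50×10⁻³
  candidate J: M = 3.59×10⁻³
Candidate G has the largest M.

candidate G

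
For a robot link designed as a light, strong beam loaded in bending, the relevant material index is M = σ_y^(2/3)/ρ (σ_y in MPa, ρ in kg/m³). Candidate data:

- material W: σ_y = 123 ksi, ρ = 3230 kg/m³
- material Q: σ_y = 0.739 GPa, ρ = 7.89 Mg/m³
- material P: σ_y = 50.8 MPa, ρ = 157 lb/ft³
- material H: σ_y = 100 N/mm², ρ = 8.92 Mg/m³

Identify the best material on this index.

In SI units:
  material W: σ_y = 848.1 MPa, ρ = 3230 kg/m³
  material Q: σ_y = 739.0 MPa, ρ = 7890 kg/m³
  material P: σ_y = 50.80 MPa, ρ = 2515 kg/m³
  material H: σ_y = 100.0 MPa, ρ = 8920 kg/m³
  material W: M = 27.7×10⁻³
  material Q: M = 10.4×10⁻³
  material P: M = 5.45×10⁻³
  material H: M = 2.42×10⁻³
Highest index: material W.

material W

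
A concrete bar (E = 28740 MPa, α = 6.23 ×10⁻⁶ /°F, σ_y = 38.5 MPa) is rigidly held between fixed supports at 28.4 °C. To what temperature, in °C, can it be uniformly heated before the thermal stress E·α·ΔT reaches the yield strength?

E = 28740 MPa = 28.74 GPa.
α = 6.23×10⁻⁶/°F × 9/5 = 11.2×10⁻⁶/K.
E·α·ΔT = 38.50 MPa ⇒ ΔT = 38.50 / (28.74×10³ × 11.2×10⁻⁶) = 119.5 K.
T = 28.4 + 119.5 = 147.9 °C.

148 °C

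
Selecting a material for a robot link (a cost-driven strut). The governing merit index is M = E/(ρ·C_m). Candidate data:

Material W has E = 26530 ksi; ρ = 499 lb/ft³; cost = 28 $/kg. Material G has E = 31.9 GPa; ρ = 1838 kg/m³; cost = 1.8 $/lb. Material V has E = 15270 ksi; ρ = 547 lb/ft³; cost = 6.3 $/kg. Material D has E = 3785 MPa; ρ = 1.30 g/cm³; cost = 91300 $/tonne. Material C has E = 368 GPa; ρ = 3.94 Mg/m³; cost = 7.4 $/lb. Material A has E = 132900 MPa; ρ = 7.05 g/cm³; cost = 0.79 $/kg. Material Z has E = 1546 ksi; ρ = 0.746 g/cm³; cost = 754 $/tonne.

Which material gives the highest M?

After converting to SI:
  material W: E = 182.9 GPa, ρ = 7993 kg/m³, cost = 28.00 $/kg
  material G: E = 31.90 GPa, ρ = 1838 kg/m³, cost = 3.968 $/kg
  material V: E = 105.3 GPa, ρ = 8762 kg/m³, cost = 6.300 $/kg
  material D: E = 3.785 GPa, ρ = 1300 kg/m³, cost = 91.30 $/kg
  material C: E = 368.0 GPa, ρ = 3940 kg/m³, cost = 16.31 $/kg
  material A: E = 132.9 GPa, ρ = 7050 kg/m³, cost = 0.7900 $/kg
  material Z: E = 10.66 GPa, ρ = 746.0 kg/m³, cost = 0.7540 $/kg
  material A: M = 23.9 MN·m per $
  material Z: M = 19.0 MN·m per $
  material C: M = 5.73 MN·m per $
  material G: M = 4.37 MN·m per $
  material V: M = 1.91 MN·m per $
  material W: M = 0.817 MN·m per $
  material D: M = 0.0319 MN·m per $
Highest index: material A.

material A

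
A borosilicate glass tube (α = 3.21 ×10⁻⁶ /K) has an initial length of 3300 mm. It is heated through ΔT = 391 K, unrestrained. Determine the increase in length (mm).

4.14 mm

ΔL = α·L₀·ΔT = 3.21×10⁻⁶ × 3300 mm × 391.0 K = 4.14 mm.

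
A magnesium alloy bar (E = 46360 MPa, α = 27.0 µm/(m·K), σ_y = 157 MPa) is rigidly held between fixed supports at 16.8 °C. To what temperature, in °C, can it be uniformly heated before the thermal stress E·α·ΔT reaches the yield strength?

142 °C

E = 46360 MPa = 46.36 GPa.
E·α·ΔT = 157.0 MPa ⇒ ΔT = 157.0 / (46.36×10³ × 27.0×10⁻⁶) = 125.4 K.
T = 16.8 + 125.4 = 142.2 °C.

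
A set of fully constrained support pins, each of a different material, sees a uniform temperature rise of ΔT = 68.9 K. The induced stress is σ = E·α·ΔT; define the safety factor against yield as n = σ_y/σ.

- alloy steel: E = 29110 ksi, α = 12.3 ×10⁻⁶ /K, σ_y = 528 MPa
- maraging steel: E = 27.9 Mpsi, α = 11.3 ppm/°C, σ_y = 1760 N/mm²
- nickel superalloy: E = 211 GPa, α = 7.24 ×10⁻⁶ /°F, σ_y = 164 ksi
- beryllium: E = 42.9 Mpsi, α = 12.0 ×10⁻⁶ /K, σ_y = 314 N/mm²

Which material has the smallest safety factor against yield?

With everything in SI (GPa, ×10⁻⁶/K, MPa):
  alloy steel: E = 200.7, α = 12.3, σ_y = 528.0 → σ = 170 MPa, n = 3.10
  maraging steel: E = 192.4, α = 11.3, σ_y = 1760 → σ = 150 MPa, n = 11.8
  nickel superalloy: E = 211.0, α = 13.0, σ_y = 1131 → σ = 189 MPa, n = 5.97
  beryllium: E = 295.8, α = 12.0, σ_y = 314.0 → σ = 245 MPa, n = 1.28
The minimum is beryllium at n = 1.28.

beryllium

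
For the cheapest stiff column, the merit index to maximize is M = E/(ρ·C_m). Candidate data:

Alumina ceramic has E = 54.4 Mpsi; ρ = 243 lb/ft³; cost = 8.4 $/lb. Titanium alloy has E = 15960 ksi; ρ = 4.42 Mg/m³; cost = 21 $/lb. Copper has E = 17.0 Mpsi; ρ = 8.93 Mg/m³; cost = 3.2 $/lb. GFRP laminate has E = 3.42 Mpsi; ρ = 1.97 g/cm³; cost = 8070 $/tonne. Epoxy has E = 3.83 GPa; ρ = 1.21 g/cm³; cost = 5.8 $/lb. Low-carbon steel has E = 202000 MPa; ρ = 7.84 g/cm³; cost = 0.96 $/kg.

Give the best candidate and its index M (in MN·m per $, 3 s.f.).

low-carbon steel, M = 26.8 MN·m per $

Putting every candidate on a common basis:
  alumina ceramic: E = 375.1 GPa, ρ = 3892 kg/m³, cost = 18.52 $/kg
  titanium alloy: E = 110.0 GPa, ρ = 4420 kg/m³, cost = 46.30 $/kg
  copper: E = 117.2 GPa, ρ = 8930 kg/m³, cost = 7.055 $/kg
  GFRP laminate: E = 23.58 GPa, ρ = 1970 kg/m³, cost = 8.070 $/kg
  epoxy: E = 3.830 GPa, ρ = 1210 kg/m³, cost = 12.79 $/kg
  low-carbon steel: E = 202.0 GPa, ρ = 7840 kg/m³, cost = 0.9600 $/kg
  low-carbon steel: M = 26.8 MN·m per $
  alumina ceramic: M = 5.20 MN·m per $
  copper: M = 1.86 MN·m per $
  GFRP laminate: M = 1.48 MN·m per $
  titanium alloy: M = 0.538 MN·m per $
  epoxy: M = 0.248 MN·m per $
Low-carbon steel ranks first.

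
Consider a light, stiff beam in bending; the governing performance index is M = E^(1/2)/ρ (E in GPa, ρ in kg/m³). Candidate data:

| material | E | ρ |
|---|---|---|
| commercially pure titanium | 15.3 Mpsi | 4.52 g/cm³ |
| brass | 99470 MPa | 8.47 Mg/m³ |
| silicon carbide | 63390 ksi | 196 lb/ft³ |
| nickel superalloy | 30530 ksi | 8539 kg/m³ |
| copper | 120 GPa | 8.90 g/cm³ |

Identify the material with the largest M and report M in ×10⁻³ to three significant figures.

Convert each candidate to consistent units, then evaluate M:
  commercially pure titanium: E = 105.5 GPa, ρ = 4520 kg/m³
  brass: E = 99.47 GPa, ρ = 8470 kg/m³
  silicon carbide: E = 437.1 GPa, ρ = 3140 kg/m³
  nickel superalloy: E = 210.5 GPa, ρ = 8539 kg/m³
  copper: E = 120.0 GPa, ρ = 8900 kg/m³
  silicon carbide: M = 6.66×10⁻³
  commercially pure titanium: M = 2.27×10⁻³
  nickel superalloy: M = 1.70×10⁻³
  copper: M = 1.23×10⁻³
  brass: M = 1.18×10⁻³
Highest index: silicon carbide.

silicon carbide, M = 6.66×10⁻³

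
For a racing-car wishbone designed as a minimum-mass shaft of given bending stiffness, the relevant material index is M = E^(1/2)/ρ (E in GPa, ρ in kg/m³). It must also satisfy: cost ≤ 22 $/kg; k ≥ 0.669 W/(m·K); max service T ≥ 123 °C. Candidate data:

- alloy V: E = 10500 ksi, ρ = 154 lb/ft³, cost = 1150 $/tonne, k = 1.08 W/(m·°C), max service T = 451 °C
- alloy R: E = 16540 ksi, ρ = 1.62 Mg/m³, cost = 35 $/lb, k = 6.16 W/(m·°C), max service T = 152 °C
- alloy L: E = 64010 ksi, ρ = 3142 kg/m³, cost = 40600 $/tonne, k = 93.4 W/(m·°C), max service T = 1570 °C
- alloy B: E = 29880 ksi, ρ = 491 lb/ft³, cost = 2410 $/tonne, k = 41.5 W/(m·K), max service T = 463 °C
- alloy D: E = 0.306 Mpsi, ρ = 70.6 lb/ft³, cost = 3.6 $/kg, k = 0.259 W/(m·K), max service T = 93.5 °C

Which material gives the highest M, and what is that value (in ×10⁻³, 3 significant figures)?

Screen on constraints: cost ≤ 22 $/kg; k ≥ 0.669 W/(m·K); max service T ≥ 123 °C. Survivors: alloy V, alloy B.
Putting every candidate on a common basis:
  alloy V: E = 72.39 GPa, ρ = 2467 kg/m³
  alloy B: E = 206.0 GPa, ρ = 7865 kg/m³
  alloy V: M = 3.45×10⁻³
  alloy B: M = 1.82×10⁻³
The maximum is for alloy V.

alloy V, M = 3.45×10⁻³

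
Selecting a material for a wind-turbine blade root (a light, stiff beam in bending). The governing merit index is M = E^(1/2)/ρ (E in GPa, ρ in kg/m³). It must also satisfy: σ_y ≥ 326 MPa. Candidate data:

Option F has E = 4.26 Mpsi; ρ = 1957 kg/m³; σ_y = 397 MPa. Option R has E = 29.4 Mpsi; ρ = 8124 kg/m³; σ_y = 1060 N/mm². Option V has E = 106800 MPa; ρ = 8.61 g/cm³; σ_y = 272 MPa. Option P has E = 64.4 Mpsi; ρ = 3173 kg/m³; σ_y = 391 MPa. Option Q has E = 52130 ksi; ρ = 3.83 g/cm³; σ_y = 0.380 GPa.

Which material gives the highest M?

option P

Screen on constraints: σ_y ≥ 326 MPa. Survivors: option F, option R, option P, option Q.
Convert each candidate to consistent units, then evaluate M:
  option F: E = 29.37 GPa, ρ = 1957 kg/m³
  option R: E = 202.7 GPa, ρ = 8124 kg/m³
  option P: E = 444.0 GPa, ρ = 3173 kg/m³
  option Q: E = 359.4 GPa, ρ = 3830 kg/m³
  option P: M = 6.64×10⁻³
  option Q: M = 4.95×10⁻³
  option F: M = 2.77×10⁻³
  option R: M = 1.75×10⁻³
Option P ranks first.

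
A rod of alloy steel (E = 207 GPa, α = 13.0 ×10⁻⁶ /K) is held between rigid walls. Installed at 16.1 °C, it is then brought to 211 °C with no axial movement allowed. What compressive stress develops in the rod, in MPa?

ΔT = 194.9 K. Constrained thermal stress σ = E·α·ΔT = 207.0×10³ MPa × 13.0×10⁻⁶ × 194.9 = 524 MPa (compressive).

524 MPa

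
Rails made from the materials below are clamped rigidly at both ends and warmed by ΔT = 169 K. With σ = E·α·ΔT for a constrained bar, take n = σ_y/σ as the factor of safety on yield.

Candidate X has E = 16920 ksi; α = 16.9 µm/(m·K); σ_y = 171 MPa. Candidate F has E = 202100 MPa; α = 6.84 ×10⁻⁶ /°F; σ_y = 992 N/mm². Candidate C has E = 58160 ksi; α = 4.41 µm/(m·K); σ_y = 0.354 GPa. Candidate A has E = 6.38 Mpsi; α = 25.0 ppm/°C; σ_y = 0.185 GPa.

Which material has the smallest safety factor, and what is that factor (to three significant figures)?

Per material, after unit conversion:
  candidate X: E = 116.7, α = 16.9, σ_y = 171.0 → σ = 333 MPa, n = 0.513
  candidate F: E = 202.1, α = 12.3, σ_y = 992.0 → σ = 421 MPa, n = 2.36
  candidate C: E = 401.0, α = 4.41, σ_y = 354.0 → σ = 299 MPa, n = 1.18
  candidate A: E = 43.99, α = 25.0, σ_y = 185.0 → σ = 186 MPa, n = 0.995
The minimum is candidate X at n = 0.513.

candidate X, n = 0.513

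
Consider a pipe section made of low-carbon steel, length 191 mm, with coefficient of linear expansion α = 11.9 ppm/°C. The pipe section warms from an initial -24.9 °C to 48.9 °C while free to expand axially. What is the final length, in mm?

ΔT = 48.9 − (-24.9) = 73.80 K.
ΔL = α·L₀·ΔT = 11.9×10⁻⁶ × 191 mm × 73.80 K = 0.168 mm.
L = L₀ + ΔL = 191 + 0.168 = 191.17 mm.

191.17 mm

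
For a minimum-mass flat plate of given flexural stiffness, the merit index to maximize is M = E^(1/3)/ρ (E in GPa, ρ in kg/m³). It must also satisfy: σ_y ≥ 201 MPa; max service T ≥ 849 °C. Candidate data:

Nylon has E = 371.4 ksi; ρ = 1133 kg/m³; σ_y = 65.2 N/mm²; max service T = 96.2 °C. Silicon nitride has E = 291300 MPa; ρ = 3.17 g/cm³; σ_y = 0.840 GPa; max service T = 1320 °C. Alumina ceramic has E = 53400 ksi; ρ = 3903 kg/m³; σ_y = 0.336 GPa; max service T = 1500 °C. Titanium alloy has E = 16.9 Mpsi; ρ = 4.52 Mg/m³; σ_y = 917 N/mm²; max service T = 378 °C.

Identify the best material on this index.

Screen on constraints: σ_y ≥ 201 MPa; max service T ≥ 849 °C. Survivors: silicon nitride, alumina ceramic.
In SI units:
  silicon nitride: E = 291.3 GPa, ρ = 3170 kg/m³
  alumina ceramic: E = 368.2 GPa, ρ = 3903 kg/m³
  silicon nitride: M = 2.09×10⁻³
  alumina ceramic: M = 1.84×10⁻³
The maximum is for silicon nitride.

silicon nitride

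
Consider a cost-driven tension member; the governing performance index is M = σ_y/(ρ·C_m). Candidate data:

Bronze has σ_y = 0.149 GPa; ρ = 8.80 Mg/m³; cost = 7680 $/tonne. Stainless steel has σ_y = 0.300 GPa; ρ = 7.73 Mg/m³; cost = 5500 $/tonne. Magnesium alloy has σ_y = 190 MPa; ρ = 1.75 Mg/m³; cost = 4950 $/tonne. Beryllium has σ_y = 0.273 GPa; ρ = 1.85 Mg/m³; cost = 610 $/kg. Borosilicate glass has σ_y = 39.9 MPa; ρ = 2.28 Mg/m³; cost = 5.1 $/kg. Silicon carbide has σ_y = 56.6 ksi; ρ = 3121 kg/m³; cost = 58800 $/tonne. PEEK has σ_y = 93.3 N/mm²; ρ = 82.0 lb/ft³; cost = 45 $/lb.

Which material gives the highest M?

Convert each candidate to consistent units, then evaluate M:
  bronze: σ_y = 149.0 MPa, ρ = 8800 kg/m³, cost = 7.680 $/kg
  stainless steel: σ_y = 300.0 MPa, ρ = 7730 kg/m³, cost = 5.500 $/kg
  magnesium alloy: σ_y = 190.0 MPa, ρ = 1750 kg/m³, cost = 4.950 $/kg
  beryllium: σ_y = 273.0 MPa, ρ = 1850 kg/m³, cost = 610.0 $/kg
  borosilicate glass: σ_y = 39.90 MPa, ρ = 2280 kg/m³, cost = 5.100 $/kg
  silicon carbide: σ_y = 390.2 MPa, ρ = 3121 kg/m³, cost = 58.80 $/kg
  PEEK: σ_y = 93.30 MPa, ρ = 1314 kg/m³, cost = 99.21 $/kg
  magnesium alloy: M = 21.9 kN·m per $
  stainless steel: M = 7.06 kN·m per $
  borosilicate glass: M = 3.43 kN·m per $
  bronze: M = 2.20 kN·m per $
  silicon carbide: M = 2.13 kN·m per $
  PEEK: M = 0.716 kN·m per $
  beryllium: M = 0.242 kN·m per $
Magnesium alloy has the largest M.

magnesium alloy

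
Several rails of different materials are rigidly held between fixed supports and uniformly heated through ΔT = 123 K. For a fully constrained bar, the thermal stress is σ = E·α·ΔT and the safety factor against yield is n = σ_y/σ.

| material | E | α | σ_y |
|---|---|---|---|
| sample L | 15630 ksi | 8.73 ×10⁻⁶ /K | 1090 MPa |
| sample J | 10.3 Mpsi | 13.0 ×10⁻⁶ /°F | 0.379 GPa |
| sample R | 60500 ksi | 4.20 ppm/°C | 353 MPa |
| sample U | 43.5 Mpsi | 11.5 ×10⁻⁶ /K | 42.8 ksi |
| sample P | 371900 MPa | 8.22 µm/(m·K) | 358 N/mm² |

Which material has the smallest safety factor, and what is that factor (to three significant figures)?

sample U, n = 0.696

Per material, after unit conversion:
  sample L: E = 107.8, α = 8.73, σ_y = 1090 → σ = 116 MPa, n = 9.42
  sample J: E = 71.02, α = 23.4, σ_y = 379.0 → σ = 204 MPa, n = 1.85
  sample R: E = 417.1, α = 4.20, σ_y = 353.0 → σ = 215 MPa, n = 1.64
  sample U: E = 299.9, α = 11.5, σ_y = 295.1 → σ = 424 MPa, n = 0.696
  sample P: E = 371.9, α = 8.22, σ_y = 358.0 → σ = 376 MPa, n = 0.952
The minimum is sample U at n = 0.696.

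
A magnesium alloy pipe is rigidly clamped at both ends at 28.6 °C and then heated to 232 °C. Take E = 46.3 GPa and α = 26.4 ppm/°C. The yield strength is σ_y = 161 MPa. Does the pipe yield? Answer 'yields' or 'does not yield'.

ΔT = 203.4 K. Constrained thermal stress σ = E·α·ΔT = 46.30×10³ MPa × 26.4×10⁻⁶ × 203.4 = 249 MPa (compressive).
Compare to σ_y = 161 MPa: σ ≥ σ_y, so it yields.

yields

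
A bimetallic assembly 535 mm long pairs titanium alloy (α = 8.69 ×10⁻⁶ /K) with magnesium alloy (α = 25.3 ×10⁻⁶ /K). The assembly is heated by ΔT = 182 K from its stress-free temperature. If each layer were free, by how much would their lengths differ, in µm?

1620 µm

Δα = |8.69 − 25.3|×10⁻⁶/K = 16.6×10⁻⁶/K.
ΔL_mismatch = Δα·L·ΔT = 16.6×10⁻⁶ × 535.0 mm × 182.0 K = 1620 µm.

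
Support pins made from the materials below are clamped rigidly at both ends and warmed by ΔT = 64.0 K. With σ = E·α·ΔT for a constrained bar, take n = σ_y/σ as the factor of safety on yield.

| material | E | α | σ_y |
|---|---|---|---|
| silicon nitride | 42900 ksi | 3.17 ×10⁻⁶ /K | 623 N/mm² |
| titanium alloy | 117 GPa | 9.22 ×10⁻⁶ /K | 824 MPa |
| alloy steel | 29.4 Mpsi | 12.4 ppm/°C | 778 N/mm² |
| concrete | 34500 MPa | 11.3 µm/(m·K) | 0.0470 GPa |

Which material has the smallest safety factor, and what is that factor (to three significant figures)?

concrete, n = 1.88

Per material, after unit conversion:
  silicon nitride: E = 295.8, α = 3.17, σ_y = 623.0 → σ = 60.0 MPa, n = 10.4
  titanium alloy: E = 117.0, α = 9.22, σ_y = 824.0 → σ = 69.0 MPa, n = 11.9
  alloy steel: E = 202.7, α = 12.4, σ_y = 778.0 → σ = 161 MPa, n = 4.84
  concrete: E = 34.50, α = 11.3, σ_y = 47.00 → σ = 25.0 MPa, n = 1.88
The minimum is concrete at n = 1.88.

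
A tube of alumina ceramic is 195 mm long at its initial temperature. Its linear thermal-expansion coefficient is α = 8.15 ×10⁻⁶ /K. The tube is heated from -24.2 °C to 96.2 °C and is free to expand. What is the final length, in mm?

195.19 mm

ΔT = 96.2 − (-24.2) = 120.4 K.
ΔL = α·L₀·ΔT = 8.15×10⁻⁶ × 195 mm × 120.4 K = 0.191 mm.
L = L₀ + ΔL = 195 + 0.191 = 195.19 mm.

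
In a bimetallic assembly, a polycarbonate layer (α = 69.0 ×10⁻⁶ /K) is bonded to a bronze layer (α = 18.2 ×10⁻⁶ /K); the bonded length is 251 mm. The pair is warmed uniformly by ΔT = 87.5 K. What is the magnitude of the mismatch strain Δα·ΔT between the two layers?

4.44×10⁻³

Δα = |69.0 − 18.2|×10⁻⁶/K = 50.8×10⁻⁶/K.
Mismatch strain = Δα·ΔT = 50.8×10⁻⁶ × 87.5 = 4.44×10⁻³.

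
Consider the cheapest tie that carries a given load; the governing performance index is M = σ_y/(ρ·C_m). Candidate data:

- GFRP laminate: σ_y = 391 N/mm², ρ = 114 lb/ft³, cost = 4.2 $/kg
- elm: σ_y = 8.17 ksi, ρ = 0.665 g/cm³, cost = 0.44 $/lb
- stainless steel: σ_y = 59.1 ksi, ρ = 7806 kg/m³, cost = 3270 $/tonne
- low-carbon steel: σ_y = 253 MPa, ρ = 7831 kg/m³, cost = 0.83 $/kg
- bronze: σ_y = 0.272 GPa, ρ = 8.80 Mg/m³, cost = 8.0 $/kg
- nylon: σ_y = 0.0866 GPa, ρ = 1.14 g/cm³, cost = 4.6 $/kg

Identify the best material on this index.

elm

Normalizing units and computing the index:
  GFRP laminate: σ_y = 391.0 MPa, ρ = 1826 kg/m³, cost = 4.200 $/kg
  elm: σ_y = 56.33 MPa, ρ = 665.0 kg/m³, cost = 0.9700 $/kg
  stainless steel: σ_y = 407.5 MPa, ρ = 7806 kg/m³, cost = 3.270 $/kg
  low-carbon steel: σ_y = 253.0 MPa, ρ = 7831 kg/m³, cost = 0.8300 $/kg
  bronze: σ_y = 272.0 MPa, ρ = 8800 kg/m³, cost = 8.000 $/kg
  nylon: σ_y = 86.60 MPa, ρ = 1140 kg/m³, cost = 4.600 $/kg
  elm: M = 87.3 kN·m per $
  GFRP laminate: M = 51.0 kN·m per $
  low-carbon steel: M = 38.9 kN·m per $
  nylon: M = 16.5 kN·m per $
  stainless steel: M = 16.0 kN·m per $
  bronze: M = 3.86 kN·m per $
The maximum is for elm.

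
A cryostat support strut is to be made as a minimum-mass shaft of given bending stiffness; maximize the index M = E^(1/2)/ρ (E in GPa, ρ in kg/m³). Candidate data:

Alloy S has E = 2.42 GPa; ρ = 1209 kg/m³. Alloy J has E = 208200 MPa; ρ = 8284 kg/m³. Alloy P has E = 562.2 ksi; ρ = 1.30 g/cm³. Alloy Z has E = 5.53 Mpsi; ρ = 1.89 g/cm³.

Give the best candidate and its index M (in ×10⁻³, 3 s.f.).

alloy Z, M = 3.27×10⁻³

In SI units:
  alloy S: E = 2.420 GPa, ρ = 1209 kg/m³
  alloy J: E = 208.2 GPa, ρ = 8284 kg/m³
  alloy P: E = 3.876 GPa, ρ = 1300 kg/m³
  alloy Z: E = 38.13 GPa, ρ = 1890 kg/m³
  alloy Z: M = 3.27×10⁻³
  alloy J: M = 1.74×10⁻³
  alloy P: M = 1.51×10⁻³
  alloy S: M = 1.29×10⁻³
Alloy Z ranks first.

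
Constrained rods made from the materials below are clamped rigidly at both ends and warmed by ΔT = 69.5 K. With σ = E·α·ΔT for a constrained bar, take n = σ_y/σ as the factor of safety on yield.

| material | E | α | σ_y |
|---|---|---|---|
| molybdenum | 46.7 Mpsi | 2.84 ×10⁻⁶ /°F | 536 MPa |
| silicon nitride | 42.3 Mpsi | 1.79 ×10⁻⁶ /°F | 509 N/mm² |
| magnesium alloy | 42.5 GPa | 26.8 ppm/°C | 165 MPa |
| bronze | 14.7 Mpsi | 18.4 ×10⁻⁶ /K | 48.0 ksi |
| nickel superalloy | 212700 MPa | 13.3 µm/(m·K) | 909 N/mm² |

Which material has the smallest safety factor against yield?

With everything in SI (GPa, ×10⁻⁶/K, MPa):
  molybdenum: E = 322.0, α = 5.11, σ_y = 536.0 → σ = 114 MPa, n = 4.69
  silicon nitride: E = 291.6, α = 3.22, σ_y = 509.0 → σ = 65.3 MPa, n = 7.79
  magnesium alloy: E = 42.50, α = 26.8, σ_y = 165.0 → σ = 79.2 MPa, n = 2.08
  bronze: E = 101.4, α = 18.4, σ_y = 330.9 → σ = 130 MPa, n = 2.55
  nickel superalloy: E = 212.7, α = 13.3, σ_y = 909.0 → σ = 197 MPa, n = 4.62
The minimum is magnesium alloy at n = 2.08.

magnesium alloy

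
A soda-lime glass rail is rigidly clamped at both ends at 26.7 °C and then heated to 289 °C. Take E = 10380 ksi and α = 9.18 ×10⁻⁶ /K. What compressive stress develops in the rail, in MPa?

E = 10380 ksi = 71.57 GPa.
ΔT = 262.3 K. Constrained thermal stress σ = E·α·ΔT = 71.57×10³ MPa × 9.18×10⁻⁶ × 262.3 = 172 MPa (compressive).

172 MPa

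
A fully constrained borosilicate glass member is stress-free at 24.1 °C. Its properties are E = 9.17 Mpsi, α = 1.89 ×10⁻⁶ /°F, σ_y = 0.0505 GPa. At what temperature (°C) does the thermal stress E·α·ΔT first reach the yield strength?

E = 9.17 Mpsi = 63.22 GPa.
α = 1.89×10⁻⁶/°F × 9/5 = 3.40×10⁻⁶/K.
σ_y = 0.0505 GPa = 50.50 MPa.
E·α·ΔT = 50.50 MPa ⇒ ΔT = 50.50 / (63.22×10³ × 3.40×10⁻⁶) = 234.8 K.
T = 24.1 + 234.8 = 258.9 °C.

259 °C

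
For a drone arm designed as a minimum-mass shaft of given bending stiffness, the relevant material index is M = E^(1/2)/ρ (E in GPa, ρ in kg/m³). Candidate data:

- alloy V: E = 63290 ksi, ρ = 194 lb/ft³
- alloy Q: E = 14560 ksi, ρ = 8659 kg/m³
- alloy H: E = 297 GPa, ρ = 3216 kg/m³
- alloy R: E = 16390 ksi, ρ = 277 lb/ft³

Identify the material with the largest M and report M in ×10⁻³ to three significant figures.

Normalizing units and computing the index:
  alloy V: E = 436.4 GPa, ρ = 3108 kg/m³
  alloy Q: E = 100.4 GPa, ρ = 8659 kg/m³
  alloy H: E = 297.0 GPa, ρ = 3216 kg/m³
  alloy R: E = 113.0 GPa, ρ = 4437 kg/m³
  alloy V: M = 6.72×10⁻³
  alloy H: M = 5.36×10⁻³
  alloy R: M = 2.40×10⁻³
  alloy Q: M = 1.16×10⁻³
Highest index: alloy V.

alloy V, M = 6.72×10⁻³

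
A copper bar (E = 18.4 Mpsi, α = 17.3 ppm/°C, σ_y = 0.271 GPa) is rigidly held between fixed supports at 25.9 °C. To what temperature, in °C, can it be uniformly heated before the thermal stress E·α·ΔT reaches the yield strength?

E = 18.4 Mpsi = 126.9 GPa.
σ_y = 0.271 GPa = 271.0 MPa.
E·α·ΔT = 271.0 MPa ⇒ ΔT = 271.0 / (126.9×10³ × 17.3×10⁻⁶) = 123.5 K.
T = 25.9 + 123.5 = 149.4 °C.

149 °C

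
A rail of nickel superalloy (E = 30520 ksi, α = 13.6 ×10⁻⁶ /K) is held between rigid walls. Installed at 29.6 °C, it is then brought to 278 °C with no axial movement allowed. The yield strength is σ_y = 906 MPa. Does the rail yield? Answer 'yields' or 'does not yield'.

does not yield

E = 30520 ksi = 210.4 GPa.
ΔT = 248.4 K. Constrained thermal stress σ = E·α·ΔT = 210.4×10³ MPa × 13.6×10⁻⁶ × 248.4 = 711 MPa (compressive).
Compare to σ_y = 906 MPa: σ < σ_y, so it does not yield.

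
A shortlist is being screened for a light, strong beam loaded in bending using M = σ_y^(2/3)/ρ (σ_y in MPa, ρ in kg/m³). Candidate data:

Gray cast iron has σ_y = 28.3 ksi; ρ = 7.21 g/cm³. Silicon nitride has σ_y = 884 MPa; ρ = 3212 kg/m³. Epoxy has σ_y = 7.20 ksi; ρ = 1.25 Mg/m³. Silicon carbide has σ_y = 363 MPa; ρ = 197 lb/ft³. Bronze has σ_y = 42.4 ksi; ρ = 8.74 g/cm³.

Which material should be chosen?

silicon nitride

After converting to SI:
  gray cast iron: σ_y = 195.1 MPa, ρ = 7210 kg/m³
  silicon nitride: σ_y = 884.0 MPa, ρ = 3212 kg/m³
  epoxy: σ_y = 49.64 MPa, ρ = 1250 kg/m³
  silicon carbide: σ_y = 363.0 MPa, ρ = 3156 kg/m³
  bronze: σ_y = 292.3 MPa, ρ = 8740 kg/m³
  silicon nitride: M = 28.7×10⁻³
  silicon carbide: M = 16.1×10⁻³
  epoxy: M = 10.8×10⁻³
  bronze: M = 5.04×10⁻³
  gray cast iron: M = 4.67×10⁻³
Silicon nitride has the largest M.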